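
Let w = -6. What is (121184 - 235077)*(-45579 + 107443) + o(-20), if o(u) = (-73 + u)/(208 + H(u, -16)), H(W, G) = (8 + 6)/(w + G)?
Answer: -16071644416135/2281 ≈ -7.0459e+9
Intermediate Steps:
H(W, G) = 14/(-6 + G) (H(W, G) = (8 + 6)/(-6 + G) = 14/(-6 + G))
o(u) = -803/2281 + 11*u/2281 (o(u) = (-73 + u)/(208 + 14/(-6 - 16)) = (-73 + u)/(208 + 14/(-22)) = (-73 + u)/(208 + 14*(-1/22)) = (-73 + u)/(208 - 7/11) = (-73 + u)/(2281/11) = (-73 + u)*(11/2281) = -803/2281 + 11*u/2281)
(121184 - 235077)*(-45579 + 107443) + o(-20) = (121184 - 235077)*(-45579 + 107443) + (-803/2281 + (11/2281)*(-20)) = -113893*61864 + (-803/2281 - 220/2281) = -7045876552 - 1023/2281 = -16071644416135/2281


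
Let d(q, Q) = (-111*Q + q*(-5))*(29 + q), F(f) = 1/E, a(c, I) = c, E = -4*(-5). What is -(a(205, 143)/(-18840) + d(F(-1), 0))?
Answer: 274061/37680 ≈ 7.2734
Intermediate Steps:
E = 20
F(f) = 1/20
d(q, Q) = (29 + q)*(-111*Q - 5*q) (d(q, Q) = (-111*Q - 5*q)*(29 + q) = (29 + q)*(-111*Q - 5*q))
-(a(205, 143)/(-18840) + d(F(-1), 0)) = -(205/(-18840) + (-3219*0 - 145*1/20 - 5*(1/20)² - 111*0*1/20)) = -(205*(-1/18840) + (0 - 29/4 - 5*1/400 + 0)) = -(-41/3768 + (0 - 29/4 - 1/80 + 0)) = -(-41/3768 - 581/80) = -1*(-274061/37680) = 274061/37680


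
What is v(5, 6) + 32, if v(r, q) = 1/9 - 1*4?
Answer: 253/9 ≈ 28.111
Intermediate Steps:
v(r, q) = -35/9 (v(r, q) = ⅑ - 4 = -35/9)
v(5, 6) + 32 = -35/9 + 32 = 253/9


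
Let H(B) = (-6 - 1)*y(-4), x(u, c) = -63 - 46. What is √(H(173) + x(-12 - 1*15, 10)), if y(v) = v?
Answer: 9*I ≈ 9.0*I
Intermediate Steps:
x(u, c) = -109
H(B) = 28 (H(B) = (-6 - 1)*(-4) = -7*(-4) = 28)
√(H(173) + x(-12 - 1*15, 10)) = √(28 - 109) = √(-81) = 9*I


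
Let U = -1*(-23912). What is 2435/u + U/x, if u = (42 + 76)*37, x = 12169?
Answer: 134031307/53129854 ≈ 2.5227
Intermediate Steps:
U = 23912
u = 4366 (u = 118*37 = 4366)
2435/u + U/x = 2435/4366 + 23912/12169 = 134031307/53129854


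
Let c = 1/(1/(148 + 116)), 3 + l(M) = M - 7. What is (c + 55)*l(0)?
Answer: -3190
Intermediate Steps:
l(M) = -10 + M (l(M) = -3 + (M - 7) = -3 + (-7 + M) = -10 + M)
c = 264 (c = 1/(1/264) = 264)
(c + 55)*l(0) = (264 + 55)*(-10 + 0) = 319*(-10) = -3190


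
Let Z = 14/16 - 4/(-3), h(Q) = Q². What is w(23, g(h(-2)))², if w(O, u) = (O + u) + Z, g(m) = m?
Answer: 491401/576 ≈ 853.13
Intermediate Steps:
Z = 53/24 (Z = 14*(1/16) - 4*(-⅓) = 7/8 + 4/3 = 53/24 ≈ 2.2083)
w(O, u) = 53/24 + O + u (w(O, u) = (O + u) + 53/24 = 53/24 + O + u)
w(23, g(h(-2)))² = (53/24 + 23 + (-2)²)² = (53/24 + 23 + 4)² = (701/24)² = 491401/576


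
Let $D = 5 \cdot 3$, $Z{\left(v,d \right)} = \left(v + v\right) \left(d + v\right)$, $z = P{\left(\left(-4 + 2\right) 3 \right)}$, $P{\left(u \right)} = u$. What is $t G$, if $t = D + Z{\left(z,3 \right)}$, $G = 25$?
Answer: $1275$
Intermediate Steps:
$z = -6$ ($z = \left(-4 + 2\right) 3 = \left(-2\right) 3 = -6$)
$Z{\left(v,d \right)} = 2 v \left(d + v\right)$
$D = 15$
$t = 51$ ($t = 15 + 2 \left(-6\right) \left(3 - 6\right) = 15 + 2 \left(-6\right) \left(-3\right) = 15 + 36 = 51$)
$t G = 51 \cdot 25 = 1275$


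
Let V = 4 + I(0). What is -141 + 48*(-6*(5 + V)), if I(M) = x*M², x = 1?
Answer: -2733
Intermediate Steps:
I(M) = M² (I(M) = 1*M² = M²)
V = 4 (V = 4 + 0² = 4 + 0 = 4)
-141 + 48*(-6*(5 + V)) = -141 + 48*(-6*(5 + 4)) = -141 + 48*(-6*9) = -141 + 48*(-54) = -141 - 2592 = -2733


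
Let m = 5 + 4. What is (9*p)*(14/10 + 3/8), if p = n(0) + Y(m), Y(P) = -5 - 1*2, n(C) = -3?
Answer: -639/4 ≈ -159.75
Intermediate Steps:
m = 9
Y(P) = -7 (Y(P) = -5 - 2 = -7)
p = -10 (p = -3 - 7 = -10)
(9*p)*(14/10 + 3/8) = (9*(-10))*(14/10 + 3/8) = -90*(14*(1/10) + 3*(1/8)) = -90*(7/5 + 3/8) = -90*71/40 = -639/4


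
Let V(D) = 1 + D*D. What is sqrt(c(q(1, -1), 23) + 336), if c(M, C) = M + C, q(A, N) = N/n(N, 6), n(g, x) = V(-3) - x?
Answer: sqrt(1435)/2 ≈ 18.941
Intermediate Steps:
V(D) = 1 + D**2
n(g, x) = 10 - x (n(g, x) = (1 + (-3)**2) - x = (1 + 9) - x = 10 - x)
q(A, N) = N/4 (q(A, N) = N/(10 - 1*6) = N/(10 - 6) = N/4)
c(M, C) = C + M
sqrt(c(q(1, -1), 23) + 336) = sqrt((23 + (1/4)*(-1)) + 336) = sqrt((23 - 1/4) + 336) = sqrt(91/4 + 336) = sqrt(1435/4) = sqrt(1435)/2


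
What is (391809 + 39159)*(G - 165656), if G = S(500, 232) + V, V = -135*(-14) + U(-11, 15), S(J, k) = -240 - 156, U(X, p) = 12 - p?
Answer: -70749861720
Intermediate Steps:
S(J, k) = -396
V = 1887 (V = -135*(-14) + (12 - 1*15) = 1890 + (12 - 15) = 1890 - 3 = 1887)
G = 1491 (G = -396 + 1887 = 1491)
(391809 + 39159)*(G - 165656) = (391809 + 39159)*(1491 - 165656) = 430968*(-164165) = -70749861720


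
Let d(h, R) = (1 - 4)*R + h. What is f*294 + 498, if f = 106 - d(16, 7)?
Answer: 33132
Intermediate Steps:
d(h, R) = h - 3*R (d(h, R) = -3*R + h = h - 3*R)
f = 111 (f = 106 - (16 - 3*7) = 106 - (16 - 21) = 106 - 1*(-5) = 106 + 5 = 111)
f*294 + 498 = 111*294 + 498 = 32634 + 498 = 33132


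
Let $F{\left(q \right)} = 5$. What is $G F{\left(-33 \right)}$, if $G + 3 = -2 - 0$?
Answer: $-25$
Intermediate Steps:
$G = -5$ ($G = -3 - 2 = -5$)
$G F{\left(-33 \right)} = \left(-5\right) 5 = -25$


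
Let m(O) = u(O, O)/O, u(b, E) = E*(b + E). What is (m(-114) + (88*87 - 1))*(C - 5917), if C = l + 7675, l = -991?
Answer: 5696509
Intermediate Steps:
C = 6684 (C = -991 + 7675 = 6684)
u(b, E) = E*(E + b)
m(O) = 2*O (m(O) = (O*(O + O))/O = (O*(2*O))/O = (2*O²)/O = 2*O)
(m(-114) + (88*87 - 1))*(C - 5917) = (2*(-114) + (88*87 - 1))*(6684 - 5917) = (-228 + (7656 - 1))*767 = (-228 + 7655)*767 = 7427*767 = 5696509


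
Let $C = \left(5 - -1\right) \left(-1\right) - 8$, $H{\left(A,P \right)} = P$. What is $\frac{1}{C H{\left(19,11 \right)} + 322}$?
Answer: $\frac{1}{168} \approx 0.0059524$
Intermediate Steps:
$C = -14$ ($C = \left(5 + 1\right) \left(-1\right) - 8 = 6 \left(-1\right) - 8 = -6 - 8 = -14$)
$\frac{1}{C H{\left(19,11 \right)} + 322} = \frac{1}{\left(-14\right) 11 + 322} = \frac{1}{-154 + 322} = \frac{1}{168}$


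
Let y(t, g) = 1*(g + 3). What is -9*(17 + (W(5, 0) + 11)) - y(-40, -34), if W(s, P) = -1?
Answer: -212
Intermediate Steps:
y(t, g) = 3 + g (y(t, g) = 1*(3 + g) = 3 + g)
-9*(17 + (W(5, 0) + 11)) - y(-40, -34) = -9*(17 + (-1 + 11)) - (3 - 34) = -9*(17 + 10) - 1*(-31) = -9*27 + 31 = -243 + 31 = -212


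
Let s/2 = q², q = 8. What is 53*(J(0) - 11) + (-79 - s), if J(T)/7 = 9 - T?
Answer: 2549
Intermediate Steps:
J(T) = 63 - 7*T (J(T) = 7*(9 - T) = 63 - 7*T)
s = 128 (s = 2*8² = 2*64 = 128)
53*(J(0) - 11) + (-79 - s) = 53*((63 - 7*0) - 11) + (-79 - 1*128) = 53*((63 + 0) - 11) + (-79 - 128) = 53*(63 - 11) - 207 = 53*52 - 207 = 2756 - 207 = 2549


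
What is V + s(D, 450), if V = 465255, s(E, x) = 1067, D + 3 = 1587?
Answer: 466322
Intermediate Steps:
D = 1584 (D = -3 + 1587 = 1584)
V + s(D, 450) = 465255 + 1067 = 466322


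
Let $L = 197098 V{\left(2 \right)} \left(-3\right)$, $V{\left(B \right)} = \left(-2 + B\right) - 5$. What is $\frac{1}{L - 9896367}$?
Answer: $- \frac{1}{6939897} \approx -1.4409 \cdot 10^{-7}$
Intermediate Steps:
$V{\left(B \right)} = -7 + B$
$L = 2956470$ ($L = 197098 \left(-7 + 2\right) \left(-3\right) = 197098 \left(\left(-5\right) \left(-3\right)\right) = 197098 \cdot 15 = 2956470$)
$\frac{1}{L - 9896367} = \frac{1}{2956470 - 9896367} = \frac{1}{-6939897} = - \frac{1}{6939897}$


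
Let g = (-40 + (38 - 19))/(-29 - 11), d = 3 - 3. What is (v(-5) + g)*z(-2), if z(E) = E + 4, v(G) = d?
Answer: 21/20 ≈ 1.0500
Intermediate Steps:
d = 0
v(G) = 0
z(E) = 4 + E
g = 21/40 (g = (-40 + 19)/(-40) = -21*(-1/40) = 21/40 ≈ 0.52500)
(v(-5) + g)*z(-2) = (0 + 21/40)*(4 - 2) = (21/40)*2 = 21/20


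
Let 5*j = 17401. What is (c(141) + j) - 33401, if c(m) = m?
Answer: -148899/5 ≈ -29780.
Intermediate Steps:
j = 17401/5 (j = (⅕)*17401 = 17401/5 ≈ 3480.2)
(c(141) + j) - 33401 = (141 + 17401/5) - 33401 = 18106/5 - 33401 = -148899/5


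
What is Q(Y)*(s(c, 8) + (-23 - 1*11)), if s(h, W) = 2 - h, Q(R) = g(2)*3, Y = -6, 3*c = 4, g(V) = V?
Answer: -200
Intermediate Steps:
c = 4/3 (c = (1/3)*4 = 4/3 ≈ 1.3333)
Q(R) = 6 (Q(R) = 2*3 = 6)
Q(Y)*(s(c, 8) + (-23 - 1*11)) = 6*((2 - 1*4/3) + (-23 - 1*11)) = 6*((2 - 4/3) + (-23 - 11)) = 6*(2/3 - 34) = 6*(-100/3) = -200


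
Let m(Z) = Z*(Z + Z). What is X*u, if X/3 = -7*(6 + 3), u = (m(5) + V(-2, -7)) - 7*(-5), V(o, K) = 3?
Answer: -16632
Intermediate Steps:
m(Z) = 2*Z**2 (m(Z) = Z*(2*Z) = 2*Z**2)
u = 88 (u = (2*5**2 + 3) - 7*(-5) = (2*25 + 3) + 35 = (50 + 3) + 35 = 53 + 35 = 88)
X = -189 (X = 3*(-7*(6 + 3)) = 3*(-7*9) = 3*(-63) = -189)
X*u = -189*88 = -16632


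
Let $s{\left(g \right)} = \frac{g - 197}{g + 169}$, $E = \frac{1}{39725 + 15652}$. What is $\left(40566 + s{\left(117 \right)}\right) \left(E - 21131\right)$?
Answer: $- \frac{6788044852704628}{7918911} \approx -8.5719 \cdot 10^{8}$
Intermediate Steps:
$E = \frac{1}{55377} \approx 1.8058 \cdot 10^{-5}$
$s{\left(g \right)} = \frac{-197 + g}{169 + g}$
$\left(40566 + s{\left(117 \right)}\right) \left(E - 21131\right) = \left(40566 + \frac{-197 + 117}{169 + 117}\right) \left(\frac{1}{55377} - 21131\right) = \left(40566 + \frac{1}{286} \left(-80\right)\right) \left(- \frac{1170171386}{55377}\right) = \left(40566 - \frac{40}{143}\right) \left(- \frac{1170171386}{55377}\right) = \frac{5800898}{143} \left(- \frac{1170171386}{55377}\right) = - \frac{6788044852704628}{7918911}$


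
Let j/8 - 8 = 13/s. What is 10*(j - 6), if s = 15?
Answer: 1948/3 ≈ 649.33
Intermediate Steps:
j = 1064/15 (j = 64 + 8*(13/15) = 64 + 104/15 = 1064/15 ≈ 70.933)
10*(j - 6) = 10*(1064/15 - 6) = 10*(974/15) = 1948/3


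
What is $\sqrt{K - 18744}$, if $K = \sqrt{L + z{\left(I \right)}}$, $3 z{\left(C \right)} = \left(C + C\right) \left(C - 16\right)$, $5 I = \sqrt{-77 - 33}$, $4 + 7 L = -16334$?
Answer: $\frac{\sqrt{-4217400 + 15 \sqrt{30} \sqrt{-17527 - 16 i \sqrt{110}}}}{15} \approx 0.17655 - 136.91 i$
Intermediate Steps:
$L = -2334$ ($L = - \frac{4}{7} + \frac{1}{7} \left(-16334\right) = - \frac{4}{7} - \frac{16334}{7} = -2334$)
$I = \frac{i \sqrt{110}}{5}$ ($I = \frac{\sqrt{-77 - 33}}{5} = \frac{\sqrt{-110}}{5} = \frac{i \sqrt{110}}{5} \approx 2.0976 i$)
$z{\left(C \right)} = \frac{2 C \left(-16 + C\right)}{3}$ ($z{\left(C \right)} = \frac{\left(C + C\right) \left(C - 16\right)}{3} = \frac{2 C \left(-16 + C\right)}{3}$)
$K = \sqrt{-2334 + \frac{2 i \sqrt{110} \left(-16 + \frac{i \sqrt{110}}{5}\right)}{15}}$ ($K = \sqrt{-2334 + \frac{2 \frac{i \sqrt{110}}{5} \left(-16 + \frac{i \sqrt{110}}{5}\right)}{3}} = \sqrt{-2334 + \frac{2 i \sqrt{110} \left(-16 + \frac{i \sqrt{110}}{5}\right)}{15}} \approx 0.2314 - 48.342 i$)
$\sqrt{K - 18744} = \sqrt{\frac{\sqrt{-525810 - 480 i \sqrt{110}}}{15} - 18744} = \sqrt{-18744 + \frac{\sqrt{-525810 - 480 i \sqrt{110}}}{15}}$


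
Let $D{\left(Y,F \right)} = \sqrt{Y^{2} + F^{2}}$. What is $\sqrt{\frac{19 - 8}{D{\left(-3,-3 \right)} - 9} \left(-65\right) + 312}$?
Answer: $\frac{\sqrt{10569 - 2808 \sqrt{2}}}{3 \sqrt{3 - \sqrt{2}}} \approx 21.501$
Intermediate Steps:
$D{\left(Y,F \right)} = \sqrt{F^{2} + Y^{2}}$
$\sqrt{\frac{19 - 8}{D{\left(-3,-3 \right)} - 9} \left(-65\right) + 312} = \sqrt{\frac{19 - 8}{\sqrt{\left(-3\right)^{2} + \left(-3\right)^{2}} - 9} \left(-65\right) + 312} = \sqrt{\frac{11}{\sqrt{9 + 9} - 9} \left(-65\right) + 312} = \sqrt{\frac{11}{\sqrt{18} - 9} \left(-65\right) + 312} = \sqrt{\frac{11}{3 \sqrt{2} - 9} \left(-65\right) + 312} = \sqrt{\frac{11}{-9 + 3 \sqrt{2}} \left(-65\right) + 312} = \sqrt{- \frac{715}{-9 + 3 \sqrt{2}} + 312} = \sqrt{312 - \frac{715}{-9 + 3 \sqrt{2}}}$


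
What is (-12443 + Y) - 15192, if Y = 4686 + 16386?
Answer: -6563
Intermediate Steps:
Y = 21072
(-12443 + Y) - 15192 = (-12443 + 21072) - 15192 = 8629 - 15192 = -6563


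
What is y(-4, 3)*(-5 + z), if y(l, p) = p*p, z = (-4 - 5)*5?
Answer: -450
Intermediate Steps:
z = -45 (z = -9*5 = -45)
y(l, p) = p²
y(-4, 3)*(-5 + z) = 3²*(-5 - 45) = 9*(-50) = -450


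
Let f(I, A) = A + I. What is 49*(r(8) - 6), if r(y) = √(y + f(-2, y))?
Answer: -294 + 49*√14 ≈ -110.66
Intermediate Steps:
r(y) = √(-2 + 2*y) (r(y) = √(y + (y - 2)) = √(y + (-2 + y)) = √(-2 + 2*y))
49*(r(8) - 6) = 49*(√(-2 + 2*8) - 6) = 49*(√(-2 + 16) - 6) = 49*(√14 - 6) = 49*(-6 + √14) = -294 + 49*√14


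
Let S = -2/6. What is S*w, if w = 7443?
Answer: -2481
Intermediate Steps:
S = -1/3 (S = -2*1/6 = -1/3 ≈ -0.33333)
S*w = -1/3*7443 = -2481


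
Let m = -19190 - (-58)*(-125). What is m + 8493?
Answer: -17947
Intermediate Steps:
m = -26440 (m = -19190 - 1*7250 = -19190 - 7250 = -26440)
m + 8493 = -26440 + 8493 = -17947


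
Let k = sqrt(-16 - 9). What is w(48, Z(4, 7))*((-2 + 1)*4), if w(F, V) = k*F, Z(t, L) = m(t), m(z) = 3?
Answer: -960*I ≈ -960.0*I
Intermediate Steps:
k = 5*I (k = sqrt(-25) = 5*I ≈ 5.0*I)
Z(t, L) = 3
w(F, V) = 5*I*F (w(F, V) = (5*I)*F = 5*I*F)
w(48, Z(4, 7))*((-2 + 1)*4) = (5*I*48)*((-2 + 1)*4) = (240*I)*(-1*4) = (240*I)*(-4) = -960*I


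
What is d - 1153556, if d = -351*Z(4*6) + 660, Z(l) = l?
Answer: -1161320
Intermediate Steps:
d = -7764 (d = -1404*6 + 660 = -351*24 + 660 = -8424 + 660 = -7764)
d - 1153556 = -7764 - 1153556 = -1161320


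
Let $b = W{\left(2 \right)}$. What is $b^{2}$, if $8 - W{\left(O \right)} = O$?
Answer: $36$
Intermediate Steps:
$W{\left(O \right)} = 8 - O$
$b = 6$ ($b = 8 - 2 = 6$)
$b^{2} = 6^{2} = 36$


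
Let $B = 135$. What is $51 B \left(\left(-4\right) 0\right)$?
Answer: $0$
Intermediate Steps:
$51 B \left(\left(-4\right) 0\right) = 51 \cdot 135 \left(\left(-4\right) 0\right) = 6885 \cdot 0 = 0$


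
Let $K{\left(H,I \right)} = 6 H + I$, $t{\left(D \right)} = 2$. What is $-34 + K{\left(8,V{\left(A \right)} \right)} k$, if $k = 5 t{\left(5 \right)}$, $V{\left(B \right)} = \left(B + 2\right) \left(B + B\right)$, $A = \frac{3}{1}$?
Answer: $746$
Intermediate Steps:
$A = 3$ ($A = 3 \cdot 1 = 3$)
$V{\left(B \right)} = 2 B \left(2 + B\right)$ ($V{\left(B \right)} = \left(2 + B\right) 2 B = 2 B \left(2 + B\right)$)
$K{\left(H,I \right)} = I + 6 H$
$k = 10$ ($k = 5 \cdot 2 = 10$)
$-34 + K{\left(8,V{\left(A \right)} \right)} k = -34 + \left(2 \cdot 3 \left(2 + 3\right) + 6 \cdot 8\right) 10 = -34 + \left(2 \cdot 3 \cdot 5 + 48\right) 10 = -34 + \left(30 + 48\right) 10 = -34 + 78 \cdot 10 = -34 + 780 = 746$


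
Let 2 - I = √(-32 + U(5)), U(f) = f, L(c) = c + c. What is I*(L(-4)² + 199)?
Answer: 526 - 789*I*√3 ≈ 526.0 - 1366.6*I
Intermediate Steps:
L(c) = 2*c
I = 2 - 3*I*√3 (I = 2 - √(-32 + 5) = 2 - √(-27) = 2 - 3*I*√3 ≈ 2.0 - 5.1962*I)
I*(L(-4)² + 199) = (2 - 3*I*√3)*((2*(-4))² + 199) = (2 - 3*I*√3)*((-8)² + 199) = (2 - 3*I*√3)*(64 + 199) = (2 - 3*I*√3)*263 = 526 - 789*I*√3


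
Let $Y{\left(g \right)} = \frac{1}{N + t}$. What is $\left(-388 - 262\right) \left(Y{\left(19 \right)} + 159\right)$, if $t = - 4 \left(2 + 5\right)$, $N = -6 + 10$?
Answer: $- \frac{1239875}{12} \approx -1.0332 \cdot 10^{5}$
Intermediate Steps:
$N = 4$
$t = -28$ ($t = \left(-4\right) 7 = -28$)
$Y{\left(g \right)} = - \frac{1}{24}$ ($Y{\left(g \right)} = \frac{1}{4 - 28} = \frac{1}{-24} = - \frac{1}{24}$)
$\left(-388 - 262\right) \left(Y{\left(19 \right)} + 159\right) = \left(-388 - 262\right) \left(- \frac{1}{24} + 159\right) = \left(-650\right) \frac{3815}{24} = - \frac{1239875}{12}$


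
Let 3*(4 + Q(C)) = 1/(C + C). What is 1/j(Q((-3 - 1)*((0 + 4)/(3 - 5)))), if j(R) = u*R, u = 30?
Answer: -8/955 ≈ -0.0083770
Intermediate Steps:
Q(C) = -4 + 1/(6*C) (Q(C) = -4 + 1/(3*(C + C)) = -4 + 1/(3*((2*C))) = -4 + (1/(2*C))/3 = -4 + 1/(6*C))
j(R) = 30*R
1/j(Q((-3 - 1)*((0 + 4)/(3 - 5)))) = 1/(30*(-4 + 1/(6*(((-3 - 1)*((0 + 4)/(3 - 5))))))) = 1/(30*(-4 + 1/(6*((-16/(-2)))))) = 1/(30*(-4 + 1/(6*((-16*(-1)/2))))) = 1/(30*(-4 + 1/(6*((-4*(-2)))))) = 1/(30*(-4 + (⅙)/8)) = 1/(30*(-4 + (⅙)*(⅛))) = 1/(30*(-4 + 1/48)) = 1/(30*(-191/48)) = 1/(-955/8) = -8/955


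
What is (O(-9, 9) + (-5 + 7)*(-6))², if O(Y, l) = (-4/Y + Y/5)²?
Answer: 423495241/4100625 ≈ 103.28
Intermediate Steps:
O(Y, l) = (-4/Y + Y/5)² (O(Y, l) = (-4/Y + Y*(⅕))² = (-4/Y + Y/5)²)
(O(-9, 9) + (-5 + 7)*(-6))² = ((1/25)*(-20 + (-9)²)²/(-9)² + (-5 + 7)*(-6))² = ((1/25)*(1/81)*(-20 + 81)² + 2*(-6))² = ((1/25)*(1/81)*61² - 12)² = ((1/25)*(1/81)*3721 - 12)² = (3721/2025 - 12)² = (-20579/2025)² = 423495241/4100625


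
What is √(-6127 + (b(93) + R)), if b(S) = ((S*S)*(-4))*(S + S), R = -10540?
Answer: I*√6451523 ≈ 2540.0*I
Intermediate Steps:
b(S) = -8*S³ (b(S) = (S²*(-4))*(2*S) = (-4*S²)*(2*S) = -8*S³)
√(-6127 + (b(93) + R)) = √(-6127 + (-8*93³ - 10540)) = √(-6127 + (-8*804357 - 10540)) = √(-6127 + (-6434856 - 10540)) = √(-6127 - 6445396) = √(-6451523) = I*√6451523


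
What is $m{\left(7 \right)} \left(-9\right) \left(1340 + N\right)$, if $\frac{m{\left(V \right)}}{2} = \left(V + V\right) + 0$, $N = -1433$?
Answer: $23436$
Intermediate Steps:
$m{\left(V \right)} = 4 V$ ($m{\left(V \right)} = 2 \left(\left(V + V\right) + 0\right) = 2 \left(2 V + 0\right) = 2 \cdot 2 V = 4 V$)
$m{\left(7 \right)} \left(-9\right) \left(1340 + N\right) = 4 \cdot 7 \left(-9\right) \left(1340 - 1433\right) = 28 \left(-9\right) \left(-93\right) = \left(-252\right) \left(-93\right) = 23436$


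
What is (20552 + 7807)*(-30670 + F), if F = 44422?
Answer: 389992968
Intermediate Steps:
(20552 + 7807)*(-30670 + F) = (20552 + 7807)*(-30670 + 44422) = 28359*13752 = 389992968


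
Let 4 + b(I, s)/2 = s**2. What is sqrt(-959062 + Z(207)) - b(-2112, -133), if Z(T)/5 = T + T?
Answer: -35370 + 8*I*sqrt(14953) ≈ -35370.0 + 978.26*I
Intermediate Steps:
b(I, s) = -8 + 2*s**2
Z(T) = 10*T (Z(T) = 5*(T + T) = 5*(2*T) = 10*T)
sqrt(-959062 + Z(207)) - b(-2112, -133) = sqrt(-959062 + 10*207) - (-8 + 2*(-133)**2) = sqrt(-959062 + 2070) - (-8 + 2*17689) = sqrt(-956992) - (-8 + 35378) = 8*I*sqrt(14953) - 1*35370 = 8*I*sqrt(14953) - 35370 = -35370 + 8*I*sqrt(14953)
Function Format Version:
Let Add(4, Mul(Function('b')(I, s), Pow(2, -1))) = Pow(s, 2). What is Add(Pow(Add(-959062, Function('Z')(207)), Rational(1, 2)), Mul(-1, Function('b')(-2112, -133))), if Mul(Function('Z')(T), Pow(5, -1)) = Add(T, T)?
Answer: Add(-35370, Mul(8, I, Pow(14953, Rational(1, 2)))) ≈ Add(-35370., Mul(978.26, I))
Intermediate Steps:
Function('b')(I, s) = Add(-8, Mul(2, Pow(s, 2)))
Function('Z')(T) = Mul(10, T) (Function('Z')(T) = Mul(5, Add(T, T)) = Mul(5, Mul(2, T)) = Mul(10, T))
Add(Pow(Add(-959062, Function('Z')(207)), Rational(1, 2)), Mul(-1, Function('b')(-2112, -133))) = Add(Pow(Add(-959062, Mul(10, 207)), Rational(1, 2)), Mul(-1, Add(-8, Mul(2, Pow(-133, 2))))) = Add(Pow(Add(-959062, 2070), Rational(1, 2)), Mul(-1, Add(-8, Mul(2, 17689)))) = Add(Pow(-956992, Rational(1, 2)), Mul(-1, Add(-8, 35378))) = Add(Mul(8, I, Pow(14953, Rational(1, 2))), Mul(-1, 35370)) = Add(Mul(8, I, Pow(14953, Rational(1, 2))), -35370) = Add(-35370, Mul(8, I, Pow(14953, Rational(1, 2))))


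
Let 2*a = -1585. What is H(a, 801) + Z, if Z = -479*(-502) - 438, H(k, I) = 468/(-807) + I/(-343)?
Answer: 22145656363/92267 ≈ 2.4002e+5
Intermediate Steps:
a = -1585/2 (a = (½)*(-1585) = -1585/2 ≈ -792.50)
H(k, I) = -156/269 - I/343 (H(k, I) = 468*(-1/807) + I*(-1/343) = -156/269 - I/343)
Z = 240020 (Z = 240458 - 438 = 240020)
H(a, 801) + Z = (-156/269 - 1/343*801) + 240020 = (-156/269 - 801/343) + 240020 = -268977/92267 + 240020 = 22145656363/92267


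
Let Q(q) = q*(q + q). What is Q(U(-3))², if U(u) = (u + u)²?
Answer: 6718464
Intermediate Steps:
U(u) = 4*u² (U(u) = (2*u)² = 4*u²)
Q(q) = 2*q² (Q(q) = q*(2*q) = 2*q²)
Q(U(-3))² = (2*(4*(-3)²)²)² = (2*(4*9)²)² = (2*36²)² = (2*1296)² = 2592² = 6718464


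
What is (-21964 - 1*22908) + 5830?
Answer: -39042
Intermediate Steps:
(-21964 - 1*22908) + 5830 = (-21964 - 22908) + 5830 = -44872 + 5830 = -39042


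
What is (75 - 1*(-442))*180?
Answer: 93060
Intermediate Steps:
(75 - 1*(-442))*180 = (75 + 442)*180 = 517*180 = 93060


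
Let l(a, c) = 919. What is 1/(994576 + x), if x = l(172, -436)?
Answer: 1/995495 ≈ 1.0045e-6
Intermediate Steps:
x = 919
1/(994576 + x) = 1/(994576 + 919) = 1/995495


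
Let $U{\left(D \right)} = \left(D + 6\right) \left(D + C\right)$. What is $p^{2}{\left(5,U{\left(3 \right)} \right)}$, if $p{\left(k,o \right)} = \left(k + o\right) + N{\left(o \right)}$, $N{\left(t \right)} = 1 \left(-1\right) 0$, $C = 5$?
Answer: $5929$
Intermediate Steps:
$U{\left(D \right)} = \left(5 + D\right) \left(6 + D\right)$ ($U{\left(D \right)} = \left(D + 6\right) \left(D + 5\right) = \left(6 + D\right) \left(5 + D\right) = \left(5 + D\right) \left(6 + D\right)$)
$N{\left(t \right)} = 0$ ($N{\left(t \right)} = \left(-1\right) 0 = 0$)
$p{\left(k,o \right)} = k + o$ ($p{\left(k,o \right)} = \left(k + o\right) + 0 = k + o$)
$p^{2}{\left(5,U{\left(3 \right)} \right)} = \left(5 + \left(30 + 3^{2} + 11 \cdot 3\right)\right)^{2} = \left(5 + \left(30 + 9 + 33\right)\right)^{2} = \left(5 + 72\right)^{2} = 77^{2} = 5929$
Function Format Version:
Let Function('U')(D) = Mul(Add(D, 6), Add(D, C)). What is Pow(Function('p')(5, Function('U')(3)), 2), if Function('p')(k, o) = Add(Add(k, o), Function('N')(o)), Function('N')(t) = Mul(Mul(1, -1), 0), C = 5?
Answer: 5929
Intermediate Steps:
Function('U')(D) = Mul(Add(5, D), Add(6, D)) (Function('U')(D) = Mul(Add(D, 6), Add(D, 5)) = Mul(Add(6, D), Add(5, D)) = Mul(Add(5, D), Add(6, D)))
Function('N')(t) = 0 (Function('N')(t) = Mul(-1, 0) = 0)
Function('p')(k, o) = Add(k, o) (Function('p')(k, o) = Add(Add(k, o), 0) = Add(k, o))
Pow(Function('p')(5, Function('U')(3)), 2) = Pow(Add(5, Add(30, Pow(3, 2), Mul(11, 3))), 2) = Pow(Add(5, Add(30, 9, 33)), 2) = Pow(Add(5, 72), 2) = Pow(77, 2) = 5929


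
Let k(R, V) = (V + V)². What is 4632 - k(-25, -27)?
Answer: 1716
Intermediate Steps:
k(R, V) = 4*V² (k(R, V) = (2*V)² = 4*V²)
4632 - k(-25, -27) = 4632 - 4*(-27)² = 4632 - 4*729 = 4632 - 1*2916 = 4632 - 2916 = 1716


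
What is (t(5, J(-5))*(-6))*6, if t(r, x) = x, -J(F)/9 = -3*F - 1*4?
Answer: 3564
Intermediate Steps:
J(F) = 36 + 27*F (J(F) = -9*(-3*F - 1*4) = -9*(-3*F - 4) = -9*(-4 - 3*F) = 36 + 27*F)
(t(5, J(-5))*(-6))*6 = ((36 + 27*(-5))*(-6))*6 = ((36 - 135)*(-6))*6 = -99*(-6)*6 = 594*6 = 3564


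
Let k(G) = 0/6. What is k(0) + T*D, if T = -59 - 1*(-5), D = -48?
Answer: 2592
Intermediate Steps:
k(G) = 0 (k(G) = 0*(1/6) = 0)
T = -54 (T = -59 + 5 = -54)
k(0) + T*D = 0 - 54*(-48) = 0 + 2592 = 2592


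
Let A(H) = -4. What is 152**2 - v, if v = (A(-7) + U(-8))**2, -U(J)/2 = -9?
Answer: 22908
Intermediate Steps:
U(J) = 18 (U(J) = -2*(-9) = 18)
v = 196 (v = (-4 + 18)**2 = 14**2 = 196)
152**2 - v = 152**2 - 1*196 = 23104 - 196 = 22908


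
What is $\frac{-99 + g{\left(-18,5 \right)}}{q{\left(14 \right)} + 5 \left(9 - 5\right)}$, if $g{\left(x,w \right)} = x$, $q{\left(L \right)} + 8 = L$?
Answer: $- \frac{9}{2} \approx -4.5$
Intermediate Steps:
$q{\left(L \right)} = -8 + L$
$\frac{-99 + g{\left(-18,5 \right)}}{q{\left(14 \right)} + 5 \left(9 - 5\right)} = \frac{-99 - 18}{\left(-8 + 14\right) + 5 \left(9 - 5\right)} = - \frac{117}{6 + 5 \cdot 4} = - \frac{117}{6 + 20} = - \frac{117}{26} = \left(-117\right) \frac{1}{26} = - \frac{9}{2}$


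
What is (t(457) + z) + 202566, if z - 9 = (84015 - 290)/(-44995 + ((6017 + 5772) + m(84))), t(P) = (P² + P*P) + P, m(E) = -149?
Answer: 4140873085/6671 ≈ 6.2073e+5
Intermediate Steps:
t(P) = P + 2*P² (t(P) = (P² + P²) + P = 2*P² + P = P + 2*P²)
z = 43294/6671 (z = 9 + (84015 - 290)/(-44995 + ((6017 + 5772) - 149)) = 9 + 83725/(-44995 + (11789 - 149)) = 9 + 83725/(-44995 + 11640) = 9 + 83725/(-33355) = 9 + 83725*(-1/33355) = 9 - 16745/6671 = 43294/6671 ≈ 6.4899)
(t(457) + z) + 202566 = (457*(1 + 2*457) + 43294/6671) + 202566 = (457*(1 + 914) + 43294/6671) + 202566 = (457*915 + 43294/6671) + 202566 = (418155 + 43294/6671) + 202566 = 2789555299/6671 + 202566 = 4140873085/6671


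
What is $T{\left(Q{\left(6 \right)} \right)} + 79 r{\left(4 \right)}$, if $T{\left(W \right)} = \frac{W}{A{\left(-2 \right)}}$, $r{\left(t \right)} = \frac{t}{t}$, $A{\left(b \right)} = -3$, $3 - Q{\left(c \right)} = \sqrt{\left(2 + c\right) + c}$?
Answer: $78 + \frac{\sqrt{14}}{3} \approx 79.247$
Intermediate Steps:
$Q{\left(c \right)} = 3 - \sqrt{2 + 2 c}$ ($Q{\left(c \right)} = 3 - \sqrt{\left(2 + c\right) + c} = 3 - \sqrt{2 + 2 c}$)
$r{\left(t \right)} = 1$
$T{\left(W \right)} = - \frac{W}{3}$ ($T{\left(W \right)} = \frac{W}{-3} = W \left(- \frac{1}{3}\right) = - \frac{W}{3}$)
$T{\left(Q{\left(6 \right)} \right)} + 79 r{\left(4 \right)} = - \frac{3 - \sqrt{2 + 2 \cdot 6}}{3} + 79 \cdot 1 = - \frac{3 - \sqrt{2 + 12}}{3} + 79 = - \frac{3 - \sqrt{14}}{3} + 79 = \left(-1 + \frac{\sqrt{14}}{3}\right) + 79 = 78 + \frac{\sqrt{14}}{3}$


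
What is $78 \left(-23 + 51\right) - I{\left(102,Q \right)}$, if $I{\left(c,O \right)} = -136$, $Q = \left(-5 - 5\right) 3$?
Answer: $2320$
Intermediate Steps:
$Q = -30$ ($Q = \left(-10\right) 3 = -30$)
$78 \left(-23 + 51\right) - I{\left(102,Q \right)} = 78 \left(-23 + 51\right) - -136 = 78 \cdot 28 + 136 = 2184 + 136 = 2320$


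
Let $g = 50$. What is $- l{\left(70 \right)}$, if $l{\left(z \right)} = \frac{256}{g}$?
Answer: $- \frac{128}{25} \approx -5.12$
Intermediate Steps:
$l{\left(z \right)} = \frac{128}{25}$ ($l{\left(z \right)} = \frac{256}{50} = 256 \cdot \frac{1}{50} = \frac{128}{25}$)
$- l{\left(70 \right)} = \left(-1\right) \frac{128}{25} = - \frac{128}{25}$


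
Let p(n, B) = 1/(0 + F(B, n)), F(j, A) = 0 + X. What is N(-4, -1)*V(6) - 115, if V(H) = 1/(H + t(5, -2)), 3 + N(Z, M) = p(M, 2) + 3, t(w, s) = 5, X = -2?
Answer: -2531/22 ≈ -115.05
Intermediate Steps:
F(j, A) = -2 (F(j, A) = 0 - 2 = -2)
p(n, B) = -½ (p(n, B) = 1/(0 - 2) = 1/(-2) = -½)
N(Z, M) = -½ (N(Z, M) = -3 + (-½ + 3) = -3 + 5/2 = -½)
V(H) = 1/(5 + H) (V(H) = 1/(H + 5) = 1/(5 + H))
N(-4, -1)*V(6) - 115 = -1/(2*(5 + 6)) - 115 = -½/11 - 115 = -½*1/11 - 115 = -1/22 - 115 = -2531/22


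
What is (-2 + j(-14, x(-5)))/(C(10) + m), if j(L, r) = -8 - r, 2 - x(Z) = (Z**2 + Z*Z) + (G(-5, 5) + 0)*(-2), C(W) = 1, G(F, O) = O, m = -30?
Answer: -28/29 ≈ -0.96552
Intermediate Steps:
x(Z) = 12 - 2*Z**2 (x(Z) = 2 - ((Z**2 + Z*Z) + (5 + 0)*(-2)) = 2 - ((Z**2 + Z**2) + 5*(-2)) = 2 - (2*Z**2 - 10) = 2 - (-10 + 2*Z**2) = 2 + (10 - 2*Z**2) = 12 - 2*Z**2)
(-2 + j(-14, x(-5)))/(C(10) + m) = (-2 + (-8 - (12 - 2*(-5)**2)))/(1 - 30) = (-2 + (-8 - (12 - 2*25)))/(-29) = (-2 + (-8 - (12 - 50)))*(-1/29) = (-2 + (-8 - 1*(-38)))*(-1/29) = (-2 + (-8 + 38))*(-1/29) = (-2 + 30)*(-1/29) = 28*(-1/29) = -28/29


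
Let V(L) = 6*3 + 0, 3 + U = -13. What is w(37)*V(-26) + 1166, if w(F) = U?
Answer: 878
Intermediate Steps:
U = -16 (U = -3 - 13 = -16)
V(L) = 18 (V(L) = 18 + 0 = 18)
w(F) = -16
w(37)*V(-26) + 1166 = -16*18 + 1166 = -288 + 1166 = 878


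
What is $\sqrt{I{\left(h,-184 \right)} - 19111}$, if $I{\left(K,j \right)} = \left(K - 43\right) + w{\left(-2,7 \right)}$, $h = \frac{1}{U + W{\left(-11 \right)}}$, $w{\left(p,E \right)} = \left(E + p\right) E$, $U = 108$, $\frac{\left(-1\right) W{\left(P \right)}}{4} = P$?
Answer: $\frac{i \sqrt{110431306}}{76} \approx 138.27 i$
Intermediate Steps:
$W{\left(P \right)} = - 4 P$
$w{\left(p,E \right)} = E \left(E + p\right)$
$h = \frac{1}{152}$ ($h = \frac{1}{108 - -44} = \frac{1}{108 + 44} = \frac{1}{152} \approx 0.0065789$)
$I{\left(K,j \right)} = -8 + K$ ($I{\left(K,j \right)} = \left(K - 43\right) + 7 \left(7 - 2\right) = \left(-43 + K\right) + 7 \cdot 5 = \left(-43 + K\right) + 35 = -8 + K$)
$\sqrt{I{\left(h,-184 \right)} - 19111} = \sqrt{\left(-8 + \frac{1}{152}\right) - 19111} = \sqrt{- \frac{1215}{152} - 19111} = \sqrt{- \frac{2906087}{152}} = \frac{i \sqrt{110431306}}{76}$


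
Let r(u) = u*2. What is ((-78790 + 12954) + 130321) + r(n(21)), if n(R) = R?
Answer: 64527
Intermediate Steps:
r(u) = 2*u
((-78790 + 12954) + 130321) + r(n(21)) = ((-78790 + 12954) + 130321) + 2*21 = (-65836 + 130321) + 42 = 64485 + 42 = 64527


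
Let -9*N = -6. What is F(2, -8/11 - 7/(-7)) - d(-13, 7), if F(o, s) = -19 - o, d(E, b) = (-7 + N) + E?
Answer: -5/3 ≈ -1.6667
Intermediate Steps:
N = ⅔ (N = -⅑*(-6) = ⅔ ≈ 0.66667)
d(E, b) = -19/3 + E (d(E, b) = (-7 + ⅔) + E = -19/3 + E)
F(2, -8/11 - 7/(-7)) - d(-13, 7) = (-19 - 1*2) - (-19/3 - 13) = (-19 - 2) - 1*(-58/3) = -21 + 58/3 = -5/3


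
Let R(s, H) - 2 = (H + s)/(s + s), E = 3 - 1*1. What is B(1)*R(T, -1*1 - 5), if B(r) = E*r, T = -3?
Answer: 7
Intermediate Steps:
E = 2 (E = 3 - 1 = 2)
B(r) = 2*r
R(s, H) = 2 + (H + s)/(2*s) (R(s, H) = 2 + (H + s)/(s + s) = 2 + (H + s)/((2*s)) = 2 + (H + s)*(1/(2*s)) = 2 + (H + s)/(2*s))
B(1)*R(T, -1*1 - 5) = (2*1)*((1/2)*((-1*1 - 5) + 5*(-3))/(-3)) = 2*((1/2)*(-1/3)*((-1 - 5) - 15)) = 2*((1/2)*(-1/3)*(-6 - 15)) = 2*((1/2)*(-1/3)*(-21)) = 2*(7/2) = 7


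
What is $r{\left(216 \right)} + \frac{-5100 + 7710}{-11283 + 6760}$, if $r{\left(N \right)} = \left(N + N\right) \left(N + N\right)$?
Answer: $\frac{844097742}{4523} \approx 1.8662 \cdot 10^{5}$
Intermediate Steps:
$r{\left(N \right)} = 4 N^{2}$ ($r{\left(N \right)} = 2 N 2 N = 4 N^{2}$)
$r{\left(216 \right)} + \frac{-5100 + 7710}{-11283 + 6760} = 4 \cdot 216^{2} + \frac{-5100 + 7710}{-11283 + 6760} = 4 \cdot 46656 + \frac{2610}{-4523} = 186624 + 2610 \left(- \frac{1}{4523}\right) = 186624 - \frac{2610}{4523} = \frac{844097742}{4523}$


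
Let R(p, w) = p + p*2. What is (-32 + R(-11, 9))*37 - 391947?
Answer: -394352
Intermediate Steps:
R(p, w) = 3*p (R(p, w) = p + 2*p = 3*p)
(-32 + R(-11, 9))*37 - 391947 = (-32 + 3*(-11))*37 - 391947 = (-32 - 33)*37 - 391947 = -65*37 - 391947 = -2405 - 391947 = -394352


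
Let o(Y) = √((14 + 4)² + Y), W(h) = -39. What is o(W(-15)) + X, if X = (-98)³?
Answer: -941192 + √285 ≈ -9.4118e+5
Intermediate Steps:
o(Y) = √(324 + Y) (o(Y) = √(18² + Y) = √(324 + Y))
X = -941192
o(W(-15)) + X = √(324 - 39) - 941192 = √285 - 941192 = -941192 + √285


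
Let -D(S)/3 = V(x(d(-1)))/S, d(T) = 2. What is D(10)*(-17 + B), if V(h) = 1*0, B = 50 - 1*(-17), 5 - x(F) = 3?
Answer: 0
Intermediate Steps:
x(F) = 2 (x(F) = 5 - 1*3 = 5 - 3 = 2)
B = 67 (B = 50 + 17 = 67)
V(h) = 0
D(S) = 0 (D(S) = -0/S = -3*0 = 0)
D(10)*(-17 + B) = 0*(-17 + 67) = 0*50 = 0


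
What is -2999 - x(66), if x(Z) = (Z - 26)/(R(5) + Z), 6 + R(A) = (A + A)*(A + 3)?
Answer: -20995/7 ≈ -2999.3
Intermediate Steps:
R(A) = -6 + 2*A*(3 + A) (R(A) = -6 + (A + A)*(A + 3) = -6 + (2*A)*(3 + A) = -6 + 2*A*(3 + A))
x(Z) = (-26 + Z)/(74 + Z) (x(Z) = (Z - 26)/((-6 + 2*5² + 6*5) + Z) = (-26 + Z)/((-6 + 2*25 + 30) + Z) = (-26 + Z)/((-6 + 50 + 30) + Z) = (-26 + Z)/(74 + Z))
-2999 - x(66) = -2999 - (-26 + 66)/(74 + 66) = -2999 - 40/140 = -2999 - 1*2/7 = -2999 - 2/7 = -20995/7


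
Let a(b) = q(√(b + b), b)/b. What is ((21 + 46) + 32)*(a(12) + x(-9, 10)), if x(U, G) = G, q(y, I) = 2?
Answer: 2013/2 ≈ 1006.5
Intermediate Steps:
a(b) = 2/b
((21 + 46) + 32)*(a(12) + x(-9, 10)) = ((21 + 46) + 32)*(2/12 + 10) = (67 + 32)*(2*(1/12) + 10) = 99*(⅙ + 10) = 99*(61/6) = 2013/2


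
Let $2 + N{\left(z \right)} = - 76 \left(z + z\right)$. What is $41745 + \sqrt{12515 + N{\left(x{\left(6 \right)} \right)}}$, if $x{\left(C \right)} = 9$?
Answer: $41745 + \sqrt{11145} \approx 41851.0$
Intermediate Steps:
$N{\left(z \right)} = -2 - 152 z$ ($N{\left(z \right)} = -2 - 76 \left(z + z\right) = -2 - 76 \cdot 2 z = -2 - 152 z$)
$41745 + \sqrt{12515 + N{\left(x{\left(6 \right)} \right)}} = 41745 + \sqrt{12515 - 1370} = 41745 + \sqrt{11145}$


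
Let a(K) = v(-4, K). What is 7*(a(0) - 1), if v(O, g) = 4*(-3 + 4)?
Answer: 21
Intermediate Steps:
v(O, g) = 4 (v(O, g) = 4*1 = 4)
a(K) = 4
7*(a(0) - 1) = 7*(4 - 1) = 7*3 = 21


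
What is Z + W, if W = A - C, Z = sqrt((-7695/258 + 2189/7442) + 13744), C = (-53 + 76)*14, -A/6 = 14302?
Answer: -86134 + sqrt(94357312859)/2623 ≈ -86017.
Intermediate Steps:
A = -85812 (A = -6*14302 = -85812)
C = 322 (C = 23*14 = 322)
Z = sqrt(94357312859)/2623 (Z = sqrt((-7695*1/258 + 2189*(1/7442)) + 13744) = sqrt((-2565/86 + 2189/7442) + 13744) = sqrt(-4725119/160003 + 13744) = sqrt(2194356113/160003) = sqrt(94357312859)/2623 ≈ 117.11)
W = -86134 (W = -85812 - 1*322 = -85812 - 322 = -86134)
Z + W = sqrt(94357312859)/2623 - 86134 = -86134 + sqrt(94357312859)/2623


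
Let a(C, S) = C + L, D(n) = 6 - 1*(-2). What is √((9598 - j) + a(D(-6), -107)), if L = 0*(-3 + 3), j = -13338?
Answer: 4*√1434 ≈ 151.47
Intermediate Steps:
D(n) = 8 (D(n) = 6 + 2 = 8)
L = 0 (L = 0*0 = 0)
a(C, S) = C (a(C, S) = C + 0 = C)
√((9598 - j) + a(D(-6), -107)) = √((9598 - 1*(-13338)) + 8) = √((9598 + 13338) + 8) = √(22936 + 8) = √22944 = 4*√1434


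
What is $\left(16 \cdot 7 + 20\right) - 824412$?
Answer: $-824280$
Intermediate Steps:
$\left(16 \cdot 7 + 20\right) - 824412 = \left(112 + 20\right) - 824412 = 132 - 824412 = -824280$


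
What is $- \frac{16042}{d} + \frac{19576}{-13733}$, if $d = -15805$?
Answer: $- \frac{89093894}{217050065} \approx -0.41048$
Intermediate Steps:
$- \frac{16042}{d} + \frac{19576}{-13733} = - \frac{16042}{-15805} + \frac{19576}{-13733} = \left(-16042\right) \left(- \frac{1}{15805}\right) + 19576 \left(- \frac{1}{13733}\right) = \frac{16042}{15805} - \frac{19576}{13733} = - \frac{89093894}{217050065}$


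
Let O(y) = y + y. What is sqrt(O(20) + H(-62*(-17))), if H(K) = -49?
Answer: 3*I ≈ 3.0*I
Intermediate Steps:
O(y) = 2*y
sqrt(O(20) + H(-62*(-17))) = sqrt(2*20 - 49) = sqrt(40 - 49) = sqrt(-9) = 3*I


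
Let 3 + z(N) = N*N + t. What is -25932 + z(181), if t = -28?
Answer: 6798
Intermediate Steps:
z(N) = -31 + N² (z(N) = -3 + (N*N - 28) = -3 + (N² - 28) = -3 + (-28 + N²) = -31 + N²)
-25932 + z(181) = -25932 + (-31 + 181²) = -25932 + (-31 + 32761) = -25932 + 32730 = 6798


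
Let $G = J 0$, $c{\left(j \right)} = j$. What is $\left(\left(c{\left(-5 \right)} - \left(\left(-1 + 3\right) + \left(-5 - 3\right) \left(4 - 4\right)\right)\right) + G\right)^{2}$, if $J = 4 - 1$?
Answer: $49$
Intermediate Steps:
$J = 3$ ($J = 4 - 1 = 3$)
$G = 0$ ($G = 3 \cdot 0 = 0$)
$\left(\left(c{\left(-5 \right)} - \left(\left(-1 + 3\right) + \left(-5 - 3\right) \left(4 - 4\right)\right)\right) + G\right)^{2} = \left(\left(-5 - \left(\left(-1 + 3\right) + \left(-5 - 3\right) \left(4 - 4\right)\right)\right) + 0\right)^{2} = \left(\left(-5 - \left(2 - 0\right)\right) + 0\right)^{2} = \left(\left(-5 - \left(2 + 0\right)\right) + 0\right)^{2} = \left(\left(-5 - 2\right) + 0\right)^{2} = \left(-7 + 0\right)^{2} = \left(-7\right)^{2} = 49$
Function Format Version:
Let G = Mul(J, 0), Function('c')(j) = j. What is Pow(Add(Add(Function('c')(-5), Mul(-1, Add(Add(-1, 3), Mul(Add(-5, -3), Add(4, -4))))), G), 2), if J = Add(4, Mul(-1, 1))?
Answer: 49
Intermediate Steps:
J = 3 (J = Add(4, -1) = 3)
G = 0 (G = Mul(3, 0) = 0)
Pow(Add(Add(Function('c')(-5), Mul(-1, Add(Add(-1, 3), Mul(Add(-5, -3), Add(4, -4))))), G), 2) = Pow(Add(Add(-5, Mul(-1, Add(Add(-1, 3), Mul(Add(-5, -3), Add(4, -4))))), 0), 2) = Pow(Add(Add(-5, Mul(-1, Add(2, Mul(-8, 0)))), 0), 2) = Pow(Add(Add(-5, Mul(-1, Add(2, 0))), 0), 2) = Pow(Add(Add(-5, Mul(-1, 2)), 0), 2) = Pow(Add(Add(-5, -2), 0), 2) = Pow(Add(-7, 0), 2) = Pow(-7, 2) = 49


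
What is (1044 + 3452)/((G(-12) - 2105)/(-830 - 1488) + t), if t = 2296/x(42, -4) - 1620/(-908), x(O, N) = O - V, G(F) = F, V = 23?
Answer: 2365732256/65004773 ≈ 36.393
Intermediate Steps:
x(O, N) = -23 + O (x(O, N) = O - 1*23 = O - 23 = -23 + O)
t = 528887/4313 (t = 2296/(-23 + 42) - 1620/(-908) = 2296/19 - 1620*(-1/908) = 2296*(1/19) + 405/227 = 2296/19 + 405/227 = 528887/4313 ≈ 122.63)
(1044 + 3452)/((G(-12) - 2105)/(-830 - 1488) + t) = (1044 + 3452)/((-12 - 2105)/(-830 - 1488) + 528887/4313) = 4496/(-2117/(-2318) + 528887/4313) = 4496/(-2117*(-1/2318) + 528887/4313) = 4496/(2117/2318 + 528887/4313) = 4496/(65004773/526186) = 4496*(526186/65004773) = 2365732256/65004773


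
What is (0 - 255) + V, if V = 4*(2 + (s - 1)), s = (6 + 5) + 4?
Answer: -191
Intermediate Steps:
s = 15 (s = 11 + 4 = 15)
V = 64 (V = 4*(2 + (15 - 1)) = 4*(2 + 14) = 4*16 = 64)
(0 - 255) + V = (0 - 255) + 64 = -255 + 64 = -191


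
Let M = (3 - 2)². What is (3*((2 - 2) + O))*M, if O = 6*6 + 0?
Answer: 108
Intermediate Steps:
O = 36 (O = 36 + 0 = 36)
M = 1 (M = 1² = 1)
(3*((2 - 2) + O))*M = (3*((2 - 2) + 36))*1 = (3*(0 + 36))*1 = (3*36)*1 = 108*1 = 108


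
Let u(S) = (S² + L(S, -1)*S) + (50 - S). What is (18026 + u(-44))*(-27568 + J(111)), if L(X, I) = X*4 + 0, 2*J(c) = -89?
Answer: -767627500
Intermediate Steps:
J(c) = -89/2 (J(c) = (½)*(-89) = -89/2)
L(X, I) = 4*X (L(X, I) = 4*X + 0 = 4*X)
u(S) = 50 - S + 5*S² (u(S) = (S² + (4*S)*S) + (50 - S) = (S² + 4*S²) + (50 - S) = 5*S² + (50 - S) = 50 - S + 5*S²)
(18026 + u(-44))*(-27568 + J(111)) = (18026 + (50 - 1*(-44) + 5*(-44)²))*(-27568 - 89/2) = (18026 + (50 + 44 + 5*1936))*(-55225/2) = (18026 + (50 + 44 + 9680))*(-55225/2) = (18026 + 9774)*(-55225/2) = 27800*(-55225/2) = -767627500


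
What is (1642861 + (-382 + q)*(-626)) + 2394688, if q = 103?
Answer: 4212203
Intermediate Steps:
(1642861 + (-382 + q)*(-626)) + 2394688 = (1642861 + (-382 + 103)*(-626)) + 2394688 = (1642861 - 279*(-626)) + 2394688 = (1642861 + 174654) + 2394688 = 1817515 + 2394688 = 4212203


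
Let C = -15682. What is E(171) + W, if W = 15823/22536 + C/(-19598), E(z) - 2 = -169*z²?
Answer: -1091282546271575/220830264 ≈ -4.9417e+6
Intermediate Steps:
E(z) = 2 - 169*z²
W = 331754353/220830264 (W = 15823/22536 - 15682/(-19598) = 15823*(1/22536) - 15682*(-1/19598) = 15823/22536 + 7841/9799 = 331754353/220830264 ≈ 1.5023)
E(171) + W = (2 - 169*171²) + 331754353/220830264 = (2 - 169*29241) + 331754353/220830264 = (2 - 4941729) + 331754353/220830264 = -4941727 + 331754353/220830264 = -1091282546271575/220830264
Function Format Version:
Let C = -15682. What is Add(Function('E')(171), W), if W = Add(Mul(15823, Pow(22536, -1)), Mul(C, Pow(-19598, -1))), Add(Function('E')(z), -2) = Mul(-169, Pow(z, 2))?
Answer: Rational(-1091282546271575, 220830264) ≈ -4.9417e+6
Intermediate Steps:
Function('E')(z) = Add(2, Mul(-169, Pow(z, 2)))
W = Rational(331754353, 220830264) (W = Add(Mul(15823, Pow(22536, -1)), Mul(-15682, Pow(-19598, -1))) = Add(Mul(15823, Rational(1, 22536)), Mul(-15682, Rational(-1, 19598))) = Add(Rational(15823, 22536), Rational(7841, 9799)) = Rational(331754353, 220830264) ≈ 1.5023)
Add(Function('E')(171), W) = Add(Add(2, Mul(-169, Pow(171, 2))), Rational(331754353, 220830264)) = Add(Add(2, Mul(-169, 29241)), Rational(331754353, 220830264)) = Add(Add(2, -4941729), Rational(331754353, 220830264)) = Add(-4941727, Rational(331754353, 220830264)) = Rational(-1091282546271575, 220830264)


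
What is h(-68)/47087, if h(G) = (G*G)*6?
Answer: 27744/47087 ≈ 0.58921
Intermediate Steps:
h(G) = 6*G² (h(G) = G²*6 = 6*G²)
h(-68)/47087 = (6*(-68)²)/47087 = (6*4624)*(1/47087) = 27744*(1/47087) = 27744/47087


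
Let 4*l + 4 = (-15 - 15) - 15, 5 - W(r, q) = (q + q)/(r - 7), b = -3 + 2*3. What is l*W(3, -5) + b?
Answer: -221/8 ≈ -27.625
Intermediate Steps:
b = 3 (b = -3 + 6 = 3)
W(r, q) = 5 - 2*q/(-7 + r) (W(r, q) = 5 - (q + q)/(r - 7) = 5 - 2*q/(-7 + r))
l = -49/4 (l = -1 + ((-15 - 15) - 15)/4 = -1 + (-30 - 15)/4 = -1 + (¼)*(-45) = -1 - 45/4 = -49/4 ≈ -12.250)
l*W(3, -5) + b = -49*(-35 - 2*(-5) + 5*3)/(4*(-7 + 3)) + 3 = -49*(-35 + 10 + 15)/(4*(-4)) + 3 = -(-49)*(-10)/16 + 3 = -49/4*5/2 + 3 = -245/8 + 3 = -221/8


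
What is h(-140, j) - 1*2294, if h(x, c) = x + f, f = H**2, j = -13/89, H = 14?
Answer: -2238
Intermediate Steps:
j = -13/89 (j = -13*1/89 = -13/89 ≈ -0.14607)
f = 196 (f = 14**2 = 196)
h(x, c) = 196 + x (h(x, c) = x + 196 = 196 + x)
h(-140, j) - 1*2294 = (196 - 140) - 1*2294 = 56 - 2294 = -2238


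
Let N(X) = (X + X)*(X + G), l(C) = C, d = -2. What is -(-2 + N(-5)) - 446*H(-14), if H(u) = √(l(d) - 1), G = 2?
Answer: -28 - 446*I*√3 ≈ -28.0 - 772.5*I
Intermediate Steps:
N(X) = 2*X*(2 + X) (N(X) = (X + X)*(X + 2) = (2*X)*(2 + X) = 2*X*(2 + X))
H(u) = I*√3 (H(u) = √(-2 - 1) = √(-3) = I*√3)
-(-2 + N(-5)) - 446*H(-14) = -(-2 + 2*(-5)*(2 - 5)) - 446*I*√3 = -(-2 + 2*(-5)*(-3)) - 446*I*√3 = -(-2 + 30) - 446*I*√3 = -1*28 - 446*I*√3 = -28 - 446*I*√3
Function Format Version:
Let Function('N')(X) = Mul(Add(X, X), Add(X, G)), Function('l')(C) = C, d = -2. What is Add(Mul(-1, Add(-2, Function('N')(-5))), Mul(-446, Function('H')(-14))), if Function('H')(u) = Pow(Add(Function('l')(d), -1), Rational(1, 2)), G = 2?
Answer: Add(-28, Mul(-446, I, Pow(3, Rational(1, 2)))) ≈ Add(-28.000, Mul(-772.50, I))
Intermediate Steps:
Function('N')(X) = Mul(2, X, Add(2, X)) (Function('N')(X) = Mul(Add(X, X), Add(X, 2)) = Mul(Mul(2, X), Add(2, X)) = Mul(2, X, Add(2, X)))
Function('H')(u) = Mul(I, Pow(3, Rational(1, 2))) (Function('H')(u) = Pow(Add(-2, -1), Rational(1, 2)) = Pow(-3, Rational(1, 2)) = Mul(I, Pow(3, Rational(1, 2))))
Add(Mul(-1, Add(-2, Function('N')(-5))), Mul(-446, Function('H')(-14))) = Add(Mul(-1, Add(-2, Mul(2, -5, Add(2, -5)))), Mul(-446, Mul(I, Pow(3, Rational(1, 2))))) = Add(Mul(-1, Add(-2, Mul(2, -5, -3))), Mul(-446, I, Pow(3, Rational(1, 2)))) = Add(Mul(-1, Add(-2, 30)), Mul(-446, I, Pow(3, Rational(1, 2)))) = Add(Mul(-1, 28), Mul(-446, I, Pow(3, Rational(1, 2)))) = Add(-28, Mul(-446, I, Pow(3, Rational(1, 2))))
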